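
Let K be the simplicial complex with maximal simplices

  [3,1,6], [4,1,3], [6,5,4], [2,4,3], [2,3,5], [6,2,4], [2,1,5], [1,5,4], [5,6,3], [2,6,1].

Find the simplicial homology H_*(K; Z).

H_0 = Z,  H_1 = Z/2,  H_2 = 0.

Order the vertices as 1 < 2 < 3 < 4 < 5 < 6. Listing each simplex with vertices in this order, K has dimension 2 with simplices:

  0-simplices (6): [1], [2], [3], [4], [5], [6]
  1-simplices (15): [1,2], [1,3], [1,4], [1,5], [1,6], [2,3], [2,4], [2,5], [2,6], [3,4], [3,5], [3,6], [4,5], [4,6], [5,6]
  2-simplices (10): [1,2,5], [1,2,6], [1,3,4], [1,3,6], [1,4,5], [2,3,4], [2,3,5], [2,4,6], [3,5,6], [4,5,6]

so the chain groups are C_0 ≅ Z^6, C_1 ≅ Z^15, C_2 ≅ Z^10.

∂_1: C_1 → C_0 sends each edge [p,q] (with p < q) to q − p.
As a 6×15 matrix over Z this has rank 5, with invariant factors (1,1,1,1,1).

Boundary ∂_2: C_2 → C_1 maps a triangle to the signed sum of its edges. For instance
  ∂[1,4,5] = [4,5] − [1,5] + [1,4],
  ∂[1,2,5] = [2,5] − [1,5] + [1,2].
The 15×10 boundary matrix has rank 10 and Smith normal form diag(1,1,1,1,1,1,1,1,1,2).

Reading off H_k = ker ∂_k / im ∂_{k+1}:

  H_0: rank C_0 − rank ∂_1 = 6 − 5 = 1, and the invariant factors of ∂_1 are all 1, so H_0 = Z.
  H_1: rank ker ∂_1 − rank ∂_2 = (15 − 5) − 10 = 0, and ∂_2 has invariant factor 2 > 1, so H_1 = Z/2.
  H_2: rank ker ∂_2 − rank ∂_3 = (10 − 10) − 0 = 0, and there is no ∂_3, so H_2 = 0.

(K is a triangulation of the real projective plane RP^2.)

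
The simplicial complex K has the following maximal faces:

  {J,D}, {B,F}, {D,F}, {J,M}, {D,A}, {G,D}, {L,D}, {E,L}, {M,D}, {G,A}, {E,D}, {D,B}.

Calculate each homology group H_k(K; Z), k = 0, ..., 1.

Take the total order A < B < D < E < F < G < J < L < M on the vertex set. Then K (dimension 1) consists of the simplices:

  0-simplices (9): A, B, D, E, F, G, J, L, M
  1-simplices (12): AD, AG, BD, BF, DE, DF, DG, DJ, DL, DM, EL, JM

so the chain groups are C_0 ≅ Z^9, C_1 ≅ Z^12.

∂_1: C_1 → C_0 sends each edge [p,q] (with p < q) to q − p. For instance
  ∂DJ = J − D.
As a 9×12 matrix over Z this has rank 8, with invariant factors (1,1,1,1,1,1,1,1).

Reading off H_k = ker ∂_k / im ∂_{k+1}:

  H_0: rank C_0 − rank ∂_1 = 9 − 8 = 1, and the invariant factors of ∂_1 are all 1, so H_0 = Z.
  H_1: rank ker ∂_1 − rank ∂_2 = (12 − 8) − 0 = 4, and there is no ∂_2, so H_1 = Z^4.

(K is a triangulation of a wedge of 4 circles.)

H_0 ≅ Z,  H_1 ≅ Z^4.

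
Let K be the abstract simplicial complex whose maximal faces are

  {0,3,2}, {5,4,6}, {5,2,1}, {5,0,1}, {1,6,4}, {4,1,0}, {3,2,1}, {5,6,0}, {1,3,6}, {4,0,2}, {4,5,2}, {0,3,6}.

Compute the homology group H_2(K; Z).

H_2 = 0.

Fix the vertex order 0 < 1 < 2 < 3 < 4 < 5 < 6 and write every simplex with vertices in increasing order. Then dim K = 2 and the simplices of K are:

  0-simplices (7): [0], [1], [2], [3], [4], [5], [6]
  1-simplices (18): [0,1], [0,2], [0,3], [0,4], [0,5], [0,6], [1,2], [1,3], [1,4], [1,5], [1,6], [2,3], [2,4], [2,5], [3,6], [4,5], [4,6], [5,6]
  2-simplices (12): [0,1,4], [0,1,5], [0,2,3], [0,2,4], [0,3,6], [0,5,6], [1,2,3], [1,2,5], [1,3,6], [1,4,6], [2,4,5], [4,5,6]

giving chain groups C_0 ≅ Z^7, C_1 ≅ Z^18, C_2 ≅ Z^12.

∂_1: C_1 → C_0 is given by ∂[p,q] = [q] − [p]. For instance
  ∂[5,6] = [6] − [5].
This gives a 7×18 integer matrix of rank 6; reducing to Smith normal form yields diagonal entries (1,1,1,1,1,1).

∂_2: C_2 → C_1 maps a triangle to the signed sum of its edges. For instance
  ∂[1,3,6] = [3,6] − [1,6] + [1,3],
  ∂[1,2,5] = [2,5] − [1,5] + [1,2].
As a 18×12 matrix over Z this has rank 12, with invariant factors (1,1,1,1,1,1,1,1,1,1,1,2).

Now H_k = ker ∂_k / im ∂_{k+1}, so:

  H_2: rank ker ∂_2 − rank ∂_3 = (12 − 12) − 0 = 0, and there is no ∂_3, so H_2 ≅ 0.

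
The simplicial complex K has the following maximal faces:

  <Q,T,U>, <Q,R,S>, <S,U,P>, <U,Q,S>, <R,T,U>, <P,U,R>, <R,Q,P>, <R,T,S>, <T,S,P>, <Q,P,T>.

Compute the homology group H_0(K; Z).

Fix the vertex order P < Q < R < S < T < U and write every simplex with vertices in increasing order. Then dim K = 2 and the simplices of K are:

  0-simplices (6): P, Q, R, S, T, U
  1-simplices (15): PQ, PR, PS, PT, PU, QR, QS, QT, QU, RS, RT, RU, ST, SU, TU
  2-simplices (10): PQR, PQT, PRU, PST, PSU, QRS, QSU, QTU, RST, RTU

Hence C_0 ≅ Z^6, C_1 ≅ Z^15, C_2 ≅ Z^10.

∂_1: C_1 → C_0 sends each edge [p,q] (with p < q) to q − p. For instance
  ∂RS = S − R.
As a 6×15 matrix over Z this has rank 5, with invariant factors (1,1,1,1,1).

Boundary ∂_2: C_2 → C_1 acts by ∂[p,q,r] = [q,r] − [p,r] + [p,q]. For instance
  ∂RST = ST − RT + RS,
  ∂QTU = TU − QU + QT.
The 15×10 boundary matrix has rank 10 and Smith normal form diag(1,1,1,1,1,1,1,1,1,2).

Now H_k = ker ∂_k / im ∂_{k+1}, so:

  H_0: rank C_0 − rank ∂_1 = 6 − 5 = 1, and the invariant factors of ∂_1 are all 1, so H_0 = Z.

H_0 ≅ Z.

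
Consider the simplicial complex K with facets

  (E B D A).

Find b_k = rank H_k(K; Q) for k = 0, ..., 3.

b_0 = 1, b_1 = 0, b_2 = 0, b_3 = 0.

Order the vertices as A < B < D < E. Listing each simplex with vertices in this order, K has dimension 3 with simplices:

  0-simplices (4): A, B, D, E
  1-simplices (6): AB, AD, AE, BD, BE, DE
  2-simplices (4): ABD, ABE, ADE, BDE
  3-simplices (1): ABDE

so the chain groups are C_0 ≅ Z^4, C_1 ≅ Z^6, C_2 ≅ Z^4, C_3 ≅ Z^1.

The boundary map ∂_1: C_1 → C_0 sends each edge [p,q] (with p < q) to q − p. For instance
  ∂AB = B − A.
This gives a 4×6 integer matrix of rank 3; reducing to Smith normal form yields diagonal entries (1,1,1).

∂_2: C_2 → C_1 acts by ∂[p,q,r] = [q,r] − [p,r] + [p,q]. For instance
  ∂ABE = BE − AE + AB,
  ∂BDE = DE − BE + BD.
As a 6×4 matrix over Z this has rank 3, with invariant factors (1,1,1).

Boundary ∂_3: C_3 → C_2 sends each 3-simplex σ to the alternating sum Σ_i (−1)^i (σ with its i-th vertex removed). For instance
  ∂ABDE = BDE − ADE + ABE − ABD.
The 4×1 boundary matrix has rank 1 and Smith normal form diag(1).

From H_k ≅ ker(∂_k) / im(∂_{k+1}) we obtain:

  H_0: rank C_0 − rank ∂_1 = 4 − 3 = 1, and the invariant factors of ∂_1 are all 1, so H_0 = Z.
  H_1: rank ker ∂_1 − rank ∂_2 = (6 − 3) − 3 = 0, and the invariant factors of ∂_2 are all 1, so H_1 = 0.
  H_2: rank ker ∂_2 − rank ∂_3 = (4 − 3) − 1 = 0, and the invariant factors of ∂_3 are all 1, so H_2 = 0.
  H_3: rank ker ∂_3 − rank ∂_4 = (1 − 1) − 0 = 0, and there is no ∂_4, so H_3 = 0.

(K is a triangulation of the 3-simplex.)

Hence the Betti numbers are b_0 = 1, b_1 = 0, b_2 = 0, b_3 = 0.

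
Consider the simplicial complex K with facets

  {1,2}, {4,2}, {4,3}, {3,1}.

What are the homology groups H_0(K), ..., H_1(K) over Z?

H_0 ≅ Z,  H_1 ≅ Z.

Order the vertices as 1 < 2 < 3 < 4. Listing each simplex with vertices in this order, K has dimension 1 with simplices:

  0-simplices (4): [1], [2], [3], [4]
  1-simplices (4): [1,2], [1,3], [2,4], [3,4]

Hence C_0 ≅ Z^4, C_1 ≅ Z^4.

The boundary map ∂_1: C_1 → C_0 sends each edge [p,q] (with p < q) to q − p.
The resulting 4×4 matrix has rank 3, and its Smith normal form has invariant factors (1,1,1).

Reading off H_k = ker ∂_k / im ∂_{k+1}:

  H_0: rank C_0 − rank ∂_1 = 4 − 3 = 1, and the invariant factors of ∂_1 are all 1, so H_0 ≅ Z.
  H_1: rank ker ∂_1 − rank ∂_2 = (4 − 3) − 0 = 1, and there is no ∂_2, so H_1 ≅ Z.

(K is a triangulation of the circle S^1.)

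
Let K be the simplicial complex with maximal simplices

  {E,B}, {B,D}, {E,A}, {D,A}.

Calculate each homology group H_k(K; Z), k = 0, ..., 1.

H_0 ≅ Z,  H_1 ≅ Z.

Order the vertices as A < B < D < E. Listing each simplex with vertices in this order, K has dimension 1 with simplices:

  0-simplices (4): A, B, D, E
  1-simplices (4): AD, AE, BD, BE

giving chain groups C_0 ≅ Z^4, C_1 ≅ Z^4.

Boundary ∂_1: C_1 → C_0 sends each edge [p,q] (with p < q) to q − p. For instance
  ∂BE = E − B.
The resulting 4×4 matrix has rank 3, and its Smith normal form has invariant factors (1,1,1).

From H_k ≅ ker(∂_k) / im(∂_{k+1}) we obtain:

  H_0: rank C_0 − rank ∂_1 = 4 − 3 = 1, and the invariant factors of ∂_1 are all 1, so H_0 = Z.
  H_1: rank ker ∂_1 − rank ∂_2 = (4 − 3) − 0 = 1, and there is no ∂_2, so H_1 = Z.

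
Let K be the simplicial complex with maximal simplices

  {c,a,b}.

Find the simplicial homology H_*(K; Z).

K has 3 vertices, 3 edges, 1 triangle.
rank ∂_0 = 0, rank ∂_1 = 2 ⇒ b_0 = 3 − 0 − 2 = 1; all invariant factors of ∂_1 are 1 so no torsion. So H_0 ≅ Z.
rank ∂_1 = 2, rank ∂_2 = 1 ⇒ b_1 = 3 − 2 − 1 = 0; all invariant factors of ∂_2 are 1 so no torsion. So H_1 ≅ 0.
rank ∂_2 = 1, rank ∂_3 = 0 ⇒ b_2 = 1 − 1 − 0 = 0. So H_2 ≅ 0.

H_0 ≅ Z,  H_1 = 0,  H_2 = 0.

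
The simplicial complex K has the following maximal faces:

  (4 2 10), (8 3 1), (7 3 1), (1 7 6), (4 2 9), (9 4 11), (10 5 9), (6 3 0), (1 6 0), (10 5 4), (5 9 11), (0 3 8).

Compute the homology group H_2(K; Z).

H_2 ≅ 0.

Fix the vertex order 0 < 1 < 2 < 3 < 4 < 5 < 6 < 7 < 8 < 9 < 10 < 11 and write every simplex with vertices in increasing order. Then dim K = 2 and the simplices of K are:

  0-simplices (12): [0], [1], [2], [3], [4], [5], [6], [7], [8], [9], [10], [11]
  1-simplices (24): (24 of them)
  2-simplices (12): [0,1,6], [0,3,6], [0,3,8], [1,3,7], [1,3,8], [1,6,7], [2,4,9], [2,4,10], [4,5,10], [4,9,11], [5,9,10], [5,9,11]

Hence C_0 ≅ Z^12, C_1 ≅ Z^24, C_2 ≅ Z^12.

∂_1: C_1 → C_0 is given by ∂[p,q] = [q] − [p].
As a 12×24 matrix over Z this has rank 10, with invariant factors (1,1,1,1,1,1,1,1,1,1).

Boundary ∂_2: C_2 → C_1 acts by ∂[p,q,r] = [q,r] − [p,r] + [p,q]. For instance
  ∂[2,4,9] = [4,9] − [2,9] + [2,4],
  ∂[1,6,7] = [6,7] − [1,7] + [1,6].
The resulting 24×12 matrix has rank 12, and its Smith normal form has invariant factors (1,1,1,1,1,1,1,1,1,1,1,1).

Computing H_k = (kernel of ∂_k) / (image of ∂_{k+1}):

  H_2: rank ker ∂_2 − rank ∂_3 = (12 − 12) − 0 = 0, and there is no ∂_3, so H_2 ≅ 0.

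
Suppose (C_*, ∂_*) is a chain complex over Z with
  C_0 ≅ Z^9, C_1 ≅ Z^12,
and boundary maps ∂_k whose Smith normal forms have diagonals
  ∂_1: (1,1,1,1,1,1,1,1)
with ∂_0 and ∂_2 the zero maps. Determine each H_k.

H_0: b_0 = 9 − 0 − 8 = 1; torsion from ∂_1 factors > 1: none. So H_0 ≅ Z.
H_1: b_1 = 12 − 8 − 0 = 4; torsion from ∂_2 factors > 1: none. So H_1 ≅ Z^4.

H_0 ≅ Z,  H_1 ≅ Z^4.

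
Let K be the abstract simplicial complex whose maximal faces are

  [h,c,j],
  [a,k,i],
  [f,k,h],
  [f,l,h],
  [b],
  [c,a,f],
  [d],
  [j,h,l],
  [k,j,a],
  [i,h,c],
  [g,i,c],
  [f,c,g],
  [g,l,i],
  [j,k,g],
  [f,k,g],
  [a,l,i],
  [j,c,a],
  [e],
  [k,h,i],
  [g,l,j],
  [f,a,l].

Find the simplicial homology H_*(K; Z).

H_0 = Z^4,  H_1 = Z^2,  H_2 = Z.

Fix the vertex order a < b < c < d < e < f < g < h < i < j < k < l and write every simplex with vertices in increasing order. Then dim K = 2 and the simplices of K are:

  0-simplices (12): a, b, c, d, e, f, g, h, i, j, k, l
  1-simplices (27): ac, af, ai, aj, ak, al, cf, cg, ch, ci, cj, fg, fh, fk, fl, gi, gj, gk, gl, hi, hj, hk, hl, ik, il, jk, jl
  2-simplices (18): acf, acj, afl, aik, ail, ajk, cfg, cgi, chi, chj, fgk, fhk, fhl, gil, gjk, gjl, hik, hjl

Hence C_0 ≅ Z^12, C_1 ≅ Z^27, C_2 ≅ Z^18.

The boundary map ∂_1: C_1 → C_0 maps an edge to its endpoints' difference, ∂[p,q] = q − p. For instance
  ∂cj = j − c.
The resulting 12×27 matrix has rank 8, and its Smith normal form has invariant factors (1,1,1,1,1,1,1,1).

∂_2: C_2 → C_1 maps a triangle to the signed sum of its edges. For instance
  ∂chi = hi − ci + ch,
  ∂ajk = jk − ak + aj.
The 27×18 boundary matrix has rank 17 and Smith normal form diag(1,1,1,1,1,1,1,1,1,1,1,1,1,1,1,1,1).

Reading off H_k = ker ∂_k / im ∂_{k+1}:

  H_0: rank C_0 − rank ∂_1 = 12 − 8 = 4, and the invariant factors of ∂_1 are all 1, so H_0 ≅ Z^4.
  H_1: rank ker ∂_1 − rank ∂_2 = (27 − 8) − 17 = 2, and the invariant factors of ∂_2 are all 1, so H_1 ≅ Z^2.
  H_2: rank ker ∂_2 − rank ∂_3 = (18 − 17) − 0 = 1, and there is no ∂_3, so H_2 ≅ Z.

(K is a triangulation of the disjoint union of a set of 3 points and the torus T^2.)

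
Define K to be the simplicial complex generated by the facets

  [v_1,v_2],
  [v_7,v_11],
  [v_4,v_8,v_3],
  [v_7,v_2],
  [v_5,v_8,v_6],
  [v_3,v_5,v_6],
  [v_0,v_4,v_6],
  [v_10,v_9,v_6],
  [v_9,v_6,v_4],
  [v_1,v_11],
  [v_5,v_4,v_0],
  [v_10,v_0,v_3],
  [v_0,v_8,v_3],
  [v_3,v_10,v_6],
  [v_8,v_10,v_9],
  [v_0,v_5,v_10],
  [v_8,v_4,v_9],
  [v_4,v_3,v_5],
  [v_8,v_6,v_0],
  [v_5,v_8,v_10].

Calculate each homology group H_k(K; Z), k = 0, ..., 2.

K has 12 vertices, 28 edges, 16 triangles.
rank ∂_0 = 0, rank ∂_1 = 10 ⇒ b_0 = 12 − 0 − 10 = 2; all invariant factors of ∂_1 are 1 so no torsion. So H_0 = Z^2.
rank ∂_1 = 10, rank ∂_2 = 15 ⇒ b_1 = 28 − 10 − 15 = 3; all invariant factors of ∂_2 are 1 so no torsion. So H_1 = Z^3.
rank ∂_2 = 15, rank ∂_3 = 0 ⇒ b_2 = 16 − 15 − 0 = 1. So H_2 = Z.

H_0 = Z^2,  H_1 = Z^3,  H_2 = Z.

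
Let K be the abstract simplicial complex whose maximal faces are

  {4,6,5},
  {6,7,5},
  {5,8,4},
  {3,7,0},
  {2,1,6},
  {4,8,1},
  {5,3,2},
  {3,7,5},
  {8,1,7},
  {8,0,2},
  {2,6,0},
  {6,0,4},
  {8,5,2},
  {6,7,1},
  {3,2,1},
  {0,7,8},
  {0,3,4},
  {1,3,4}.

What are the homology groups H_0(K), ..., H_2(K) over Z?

H_0 = Z,  H_1 = Z^2,  H_2 = Z.

Fix the vertex order 0 < 1 < 2 < 3 < 4 < 5 < 6 < 7 < 8 and write every simplex with vertices in increasing order. Then dim K = 2 and the simplices of K are:

  0-simplices (9): [0], [1], [2], [3], [4], [5], [6], [7], [8]
  1-simplices (27): (27 of them)
  2-simplices (18): [0,2,6], [0,2,8], [0,3,4], [0,3,7], [0,4,6], [0,7,8], [1,2,3], [1,2,6], [1,3,4], [1,4,8], [1,6,7], [1,7,8], [2,3,5], [2,5,8], [3,5,7], [4,5,6], [4,5,8], [5,6,7]

giving chain groups C_0 ≅ Z^9, C_1 ≅ Z^27, C_2 ≅ Z^18.

Boundary ∂_1: C_1 → C_0 maps an edge to its endpoints' difference, ∂[p,q] = q − p.
The resulting 9×27 matrix has rank 8, and its Smith normal form has invariant factors (1,1,1,1,1,1,1,1).

The boundary map ∂_2: C_2 → C_1 sends each 2-simplex [p,q,r] to [q,r] − [p,r] + [p,q]. For instance
  ∂[5,6,7] = [6,7] − [5,7] + [5,6],
  ∂[1,7,8] = [7,8] − [1,8] + [1,7].
The resulting 27×18 matrix has rank 17, and its Smith normal form has invariant factors (1,1,1,1,1,1,1,1,1,1,1,1,1,1,1,1,1).

Now H_k = ker ∂_k / im ∂_{k+1}, so:

  H_0: rank C_0 − rank ∂_1 = 9 − 8 = 1, and the invariant factors of ∂_1 are all 1, so H_0 = Z.
  H_1: rank ker ∂_1 − rank ∂_2 = (27 − 8) − 17 = 2, and the invariant factors of ∂_2 are all 1, so H_1 = Z^2.
  H_2: rank ker ∂_2 − rank ∂_3 = (18 − 17) − 0 = 1, and there is no ∂_3, so H_2 = Z.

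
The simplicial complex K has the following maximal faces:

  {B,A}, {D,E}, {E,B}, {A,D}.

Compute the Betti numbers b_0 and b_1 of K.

Fix the vertex order A < B < D < E and write every simplex with vertices in increasing order. Then dim K = 1 and the simplices of K are:

  0-simplices (4): A, B, D, E
  1-simplices (4): AB, AD, BE, DE

giving chain groups C_0 ≅ Z^4, C_1 ≅ Z^4.

Boundary ∂_1: C_1 → C_0 sends each edge [p,q] (with p < q) to q − p.
As a 4×4 matrix over Z this has rank 3, with invariant factors (1,1,1).

From H_k ≅ ker(∂_k) / im(∂_{k+1}) we obtain:

  H_0: rank C_0 − rank ∂_1 = 4 − 3 = 1, and the invariant factors of ∂_1 are all 1, so H_0 ≅ Z.
  H_1: rank ker ∂_1 − rank ∂_2 = (4 − 3) − 0 = 1, and there is no ∂_2, so H_1 ≅ Z.

Hence the Betti numbers are b_0 = 1, b_1 = 1.

b_0 = 1, b_1 = 1.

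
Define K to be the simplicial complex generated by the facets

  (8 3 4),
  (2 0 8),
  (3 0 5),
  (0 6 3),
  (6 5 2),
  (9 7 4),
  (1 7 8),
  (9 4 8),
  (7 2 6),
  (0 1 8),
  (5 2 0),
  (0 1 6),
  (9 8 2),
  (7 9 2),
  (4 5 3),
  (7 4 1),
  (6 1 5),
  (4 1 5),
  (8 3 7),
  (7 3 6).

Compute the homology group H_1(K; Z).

H_1 ≅ Z ⊕ Z/2.

Order the vertices as 0 < 1 < 2 < 3 < 4 < 5 < 6 < 7 < 8 < 9. Listing each simplex with vertices in this order, K has dimension 2 with simplices:

  0-simplices (10): [0], [1], [2], [3], [4], [5], [6], [7], [8], [9]
  1-simplices (30): (30 of them)
  2-simplices (20): (20 of them)

so the chain groups are C_0 ≅ Z^10, C_1 ≅ Z^30, C_2 ≅ Z^20.

Boundary ∂_1: C_1 → C_0 maps an edge to its endpoints' difference, ∂[p,q] = q − p. For instance
  ∂[4,7] = [7] − [4].
The resulting 10×30 matrix has rank 9, and its Smith normal form has invariant factors (1,1,1,1,1,1,1,1,1).

∂_2: C_2 → C_1 acts by ∂[p,q,r] = [q,r] − [p,r] + [p,q]. For instance
  ∂[0,3,6] = [3,6] − [0,6] + [0,3],
  ∂[0,1,6] = [1,6] − [0,6] + [0,1].
This gives a 30×20 integer matrix of rank 20; reducing to Smith normal form yields diagonal entries (1,1,1,1,1,1,1,1,1,1,1,1,1,1,1,1,1,1,1,2).

Reading off H_k = ker ∂_k / im ∂_{k+1}:

  H_1: rank ker ∂_1 − rank ∂_2 = (30 − 9) − 20 = 1, and ∂_2 has invariant factor 2 > 1, so H_1 = Z ⊕ Z/2.

(K is a triangulation of the Klein bottle.)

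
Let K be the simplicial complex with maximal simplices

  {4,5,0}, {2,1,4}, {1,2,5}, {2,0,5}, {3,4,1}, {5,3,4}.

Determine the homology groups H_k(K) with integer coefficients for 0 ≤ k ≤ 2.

H_0 = Z,  H_1 = Z,  H_2 = 0.

Order the vertices as 0 < 1 < 2 < 3 < 4 < 5. Listing each simplex with vertices in this order, K has dimension 2 with simplices:

  0-simplices (6): [0], [1], [2], [3], [4], [5]
  1-simplices (12): [0,2], [0,4], [0,5], [1,2], [1,3], [1,4], [1,5], [2,4], [2,5], [3,4], [3,5], [4,5]
  2-simplices (6): [0,2,5], [0,4,5], [1,2,4], [1,2,5], [1,3,4], [3,4,5]

giving chain groups C_0 ≅ Z^6, C_1 ≅ Z^12, C_2 ≅ Z^6.

∂_1: C_1 → C_0 is given by ∂[p,q] = [q] − [p]. For instance
  ∂[1,3] = [3] − [1].
The resulting 6×12 matrix has rank 5, and its Smith normal form has invariant factors (1,1,1,1,1).

Boundary ∂_2: C_2 → C_1 sends each 2-simplex [p,q,r] to [q,r] − [p,r] + [p,q]. For instance
  ∂[3,4,5] = [4,5] − [3,5] + [3,4],
  ∂[1,2,5] = [2,5] − [1,5] + [1,2].
As a 12×6 matrix over Z this has rank 6, with invariant factors (1,1,1,1,1,1).

Reading off H_k = ker ∂_k / im ∂_{k+1}:

  H_0: rank C_0 − rank ∂_1 = 6 − 5 = 1, and the invariant factors of ∂_1 are all 1, so H_0 ≅ Z.
  H_1: rank ker ∂_1 − rank ∂_2 = (12 − 5) − 6 = 1, and the invariant factors of ∂_2 are all 1, so H_1 ≅ Z.
  H_2: rank ker ∂_2 − rank ∂_3 = (6 − 6) − 0 = 0, and there is no ∂_3, so H_2 ≅ 0.

As a check, the Euler characteristic is 6 − 12 + 6 = 0, which agrees with 1 − 1 + 0 = 0.
(K is a triangulation of the cylinder S^1 x I.)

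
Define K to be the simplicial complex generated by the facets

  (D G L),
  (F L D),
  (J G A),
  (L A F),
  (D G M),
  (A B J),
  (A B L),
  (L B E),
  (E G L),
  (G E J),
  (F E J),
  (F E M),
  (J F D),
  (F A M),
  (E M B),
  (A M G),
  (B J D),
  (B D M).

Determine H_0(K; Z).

We work with the vertex ordering A < B < D < E < F < G < J < L < M. The simplices of K, each written with vertices in increasing order, are:

  0-simplices (9): A, B, D, E, F, G, J, L, M
  1-simplices (27): AB, AF, AG, AJ, AL, AM, BD, BE, BJ, BL, BM, DF, DG, DJ, DL, DM, EF, EG, EJ, EL, EM, FJ, FL, FM, GJ, GL, GM
  2-simplices (18): ABJ, ABL, AFL, AFM, AGJ, AGM, BDJ, BDM, BEL, BEM, DFJ, DFL, DGL, DGM, EFJ, EFM, EGJ, EGL

Hence C_0 ≅ Z^9, C_1 ≅ Z^27, C_2 ≅ Z^18.

∂_1: C_1 → C_0 maps an edge to its endpoints' difference, ∂[p,q] = q − p.
As a 9×27 matrix over Z this has rank 8, with invariant factors (1,1,1,1,1,1,1,1).

The boundary map ∂_2: C_2 → C_1 maps a triangle to the signed sum of its edges. For instance
  ∂DFL = FL − DL + DF,
  ∂DGL = GL − DL + DG.
This gives a 27×18 integer matrix of rank 17; reducing to Smith normal form yields diagonal entries (1,1,1,1,1,1,1,1,1,1,1,1,1,1,1,1,1).

Now H_k = ker ∂_k / im ∂_{k+1}, so:

  H_0: rank C_0 − rank ∂_1 = 9 − 8 = 1, and the invariant factors of ∂_1 are all 1, so H_0 ≅ Z.

(K is a triangulation of the torus T^2.)

H_0 = Z.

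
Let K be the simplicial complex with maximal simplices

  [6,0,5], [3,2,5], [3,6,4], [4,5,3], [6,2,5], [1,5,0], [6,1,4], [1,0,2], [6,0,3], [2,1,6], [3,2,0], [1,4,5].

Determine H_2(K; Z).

Fix the vertex order 0 < 1 < 2 < 3 < 4 < 5 < 6 and write every simplex with vertices in increasing order. Then dim K = 2 and the simplices of K are:

  0-simplices (7): [0], [1], [2], [3], [4], [5], [6]
  1-simplices (18): [0,1], [0,2], [0,3], [0,5], [0,6], [1,2], [1,4], [1,5], [1,6], [2,3], [2,5], [2,6], [3,4], [3,5], [3,6], [4,5], [4,6], [5,6]
  2-simplices (12): [0,1,2], [0,1,5], [0,2,3], [0,3,6], [0,5,6], [1,2,6], [1,4,5], [1,4,6], [2,3,5], [2,5,6], [3,4,5], [3,4,6]

so the chain groups are C_0 ≅ Z^7, C_1 ≅ Z^18, C_2 ≅ Z^12.

The boundary map ∂_1: C_1 → C_0 maps an edge to its endpoints' difference, ∂[p,q] = q − p. For instance
  ∂[0,6] = [6] − [0].
This gives a 7×18 integer matrix of rank 6; reducing to Smith normal form yields diagonal entries (1,1,1,1,1,1).

Boundary ∂_2: C_2 → C_1 maps a triangle to the signed sum of its edges. For instance
  ∂[1,2,6] = [2,6] − [1,6] + [1,2],
  ∂[2,3,5] = [3,5] − [2,5] + [2,3].
As a 18×12 matrix over Z this has rank 12, with invariant factors (1,1,1,1,1,1,1,1,1,1,1,2).

Computing H_k = (kernel of ∂_k) / (image of ∂_{k+1}):

  H_2: rank ker ∂_2 − rank ∂_3 = (12 − 12) − 0 = 0, and there is no ∂_3, so H_2 ≅ 0.

(K is a triangulation of the real projective plane RP^2.)

H_2 ≅ 0.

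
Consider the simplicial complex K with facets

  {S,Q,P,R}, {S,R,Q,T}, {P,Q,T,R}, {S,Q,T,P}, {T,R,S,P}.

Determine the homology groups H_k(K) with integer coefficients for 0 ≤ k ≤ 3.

H_0 = Z,  H_1 = 0,  H_2 = 0,  H_3 = Z.

Fix the vertex order P < Q < R < S < T and write every simplex with vertices in increasing order. Then dim K = 3 and the simplices of K are:

  0-simplices (5): P, Q, R, S, T
  1-simplices (10): PQ, PR, PS, PT, QR, QS, QT, RS, RT, ST
  2-simplices (10): PQR, PQS, PQT, PRS, PRT, PST, QRS, QRT, QST, RST
  3-simplices (5): PQRS, PQRT, PQST, PRST, QRST

so the chain groups are C_0 ≅ Z^5, C_1 ≅ Z^10, C_2 ≅ Z^10, C_3 ≅ Z^5.

Boundary ∂_1: C_1 → C_0 is given by ∂[p,q] = [q] − [p]. For instance
  ∂ST = T − S.
This gives a 5×10 integer matrix of rank 4; reducing to Smith normal form yields diagonal entries (1,1,1,1).

Boundary ∂_2: C_2 → C_1 acts by ∂[p,q,r] = [q,r] − [p,r] + [p,q]. For instance
  ∂PST = ST − PT + PS,
  ∂RST = ST − RT + RS.
The resulting 10×10 matrix has rank 6, and its Smith normal form has invariant factors (1,1,1,1,1,1).

Boundary ∂_3: C_3 → C_2 sends each 3-simplex σ to the alternating sum Σ_i (−1)^i (σ with its i-th vertex removed). For instance
  ∂PQRS = QRS − PRS + PQS − PQR,
  ∂QRST = RST − QST + QRT − QRS.
As a 10×5 matrix over Z this has rank 4, with invariant factors (1,1,1,1).

Now H_k = ker ∂_k / im ∂_{k+1}, so:

  H_0: rank C_0 − rank ∂_1 = 5 − 4 = 1, and the invariant factors of ∂_1 are all 1, so H_0 = Z.
  H_1: rank ker ∂_1 − rank ∂_2 = (10 − 4) − 6 = 0, and the invariant factors of ∂_2 are all 1, so H_1 = 0.
  H_2: rank ker ∂_2 − rank ∂_3 = (10 − 6) − 4 = 0, and the invariant factors of ∂_3 are all 1, so H_2 = 0.
  H_3: rank ker ∂_3 − rank ∂_4 = (5 − 4) − 0 = 1, and there is no ∂_4, so H_3 = Z.

(K is a triangulation of the 3-sphere S^3.)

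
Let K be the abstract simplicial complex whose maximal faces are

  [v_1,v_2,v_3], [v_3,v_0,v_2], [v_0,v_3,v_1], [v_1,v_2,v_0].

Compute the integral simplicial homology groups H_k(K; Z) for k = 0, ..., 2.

H_0 ≅ Z,  H_1 = 0,  H_2 ≅ Z.

We work with the vertex ordering v_0 < v_1 < v_2 < v_3. The simplices of K, each written with vertices in increasing order, are:

  0-simplices (4): [v_0], [v_1], [v_2], [v_3]
  1-simplices (6): [v_0,v_1], [v_0,v_2], [v_0,v_3], [v_1,v_2], [v_1,v_3], [v_2,v_3]
  2-simplices (4): [v_0,v_1,v_2], [v_0,v_1,v_3], [v_0,v_2,v_3], [v_1,v_2,v_3]

giving chain groups C_0 ≅ Z^4, C_1 ≅ Z^6, C_2 ≅ Z^4.

∂_1: C_1 → C_0 maps an edge to its endpoints' difference, ∂[p,q] = q − p.
The 4×6 boundary matrix has rank 3 and Smith normal form diag(1,1,1).

Boundary ∂_2: C_2 → C_1 acts by ∂[p,q,r] = [q,r] − [p,r] + [p,q]. For instance
  ∂[v_1,v_2,v_3] = [v_2,v_3] − [v_1,v_3] + [v_1,v_2],
  ∂[v_0,v_2,v_3] = [v_2,v_3] − [v_0,v_3] + [v_0,v_2].
The resulting 6×4 matrix has rank 3, and its Smith normal form has invariant factors (1,1,1).

Computing H_k = (kernel of ∂_k) / (image of ∂_{k+1}):

  H_0: rank C_0 − rank ∂_1 = 4 − 3 = 1, and the invariant factors of ∂_1 are all 1, so H_0 ≅ Z.
  H_1: rank ker ∂_1 − rank ∂_2 = (6 − 3) − 3 = 0, and the invariant factors of ∂_2 are all 1, so H_1 ≅ 0.
  H_2: rank ker ∂_2 − rank ∂_3 = (4 − 3) − 0 = 1, and there is no ∂_3, so H_2 ≅ Z.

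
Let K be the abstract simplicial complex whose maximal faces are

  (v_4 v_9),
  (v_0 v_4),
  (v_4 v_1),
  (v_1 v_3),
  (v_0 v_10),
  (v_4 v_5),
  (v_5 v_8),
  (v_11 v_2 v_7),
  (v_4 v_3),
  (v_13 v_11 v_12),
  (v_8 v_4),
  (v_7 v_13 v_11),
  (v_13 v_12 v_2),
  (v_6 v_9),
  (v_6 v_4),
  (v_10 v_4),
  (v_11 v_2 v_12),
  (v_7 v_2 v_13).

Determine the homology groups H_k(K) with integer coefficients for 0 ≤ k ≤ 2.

H_0 = Z^2,  H_1 = Z^4,  H_2 = Z.

Order the vertices as v_0 < v_1 < v_2 < v_3 < v_4 < v_5 < v_6 < v_7 < v_8 < v_9 < v_10 < v_11 < v_12 < v_13. Listing each simplex with vertices in this order, K has dimension 2 with simplices:

  0-simplices (14): [v_0], [v_1], [v_2], [v_3], [v_4], [v_5], [v_6], [v_7], [v_8], [v_9], [v_10], [v_11], [v_12], [v_13]
  1-simplices (21): (21 of them)
  2-simplices (6): [v_2,v_7,v_11], [v_2,v_7,v_13], [v_2,v_11,v_12], [v_2,v_12,v_13], [v_7,v_11,v_13], [v_11,v_12,v_13]

giving chain groups C_0 ≅ Z^14, C_1 ≅ Z^21, C_2 ≅ Z^6.

The boundary map ∂_1: C_1 → C_0 sends each edge [p,q] (with p < q) to q − p. For instance
  ∂[v_0,v_4] = [v_4] − [v_0].
This gives a 14×21 integer matrix of rank 12; reducing to Smith normal form yields diagonal entries (1,1,1,1,1,1,1,1,1,1,1,1).

∂_2: C_2 → C_1 acts by ∂[p,q,r] = [q,r] − [p,r] + [p,q]. For instance
  ∂[v_2,v_7,v_13] = [v_7,v_13] − [v_2,v_13] + [v_2,v_7],
  ∂[v_2,v_11,v_12] = [v_11,v_12] − [v_2,v_12] + [v_2,v_11].
The resulting 21×6 matrix has rank 5, and its Smith normal form has invariant factors (1,1,1,1,1).

From H_k ≅ ker(∂_k) / im(∂_{k+1}) we obtain:

  H_0: rank C_0 − rank ∂_1 = 14 − 12 = 2, and the invariant factors of ∂_1 are all 1, so H_0 = Z^2.
  H_1: rank ker ∂_1 − rank ∂_2 = (21 − 12) − 5 = 4, and the invariant factors of ∂_2 are all 1, so H_1 = Z^4.
  H_2: rank ker ∂_2 − rank ∂_3 = (6 − 5) − 0 = 1, and there is no ∂_3, so H_2 = Z.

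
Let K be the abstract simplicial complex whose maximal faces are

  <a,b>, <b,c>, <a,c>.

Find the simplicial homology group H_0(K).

Take the total order a < b < c on the vertex set. Then K (dimension 1) consists of the simplices:

  0-simplices (3): a, b, c
  1-simplices (3): ab, ac, bc

giving chain groups C_0 ≅ Z^3, C_1 ≅ Z^3.

∂_1: C_1 → C_0 sends each edge [p,q] (with p < q) to q − p. For instance
  ∂bc = c − b.
As a 3×3 matrix over Z this has rank 2, with invariant factors (1,1).

Now H_k = ker ∂_k / im ∂_{k+1}, so:

  H_0: rank C_0 − rank ∂_1 = 3 − 2 = 1, and the invariant factors of ∂_1 are all 1, so H_0 = Z.

H_0 = Z.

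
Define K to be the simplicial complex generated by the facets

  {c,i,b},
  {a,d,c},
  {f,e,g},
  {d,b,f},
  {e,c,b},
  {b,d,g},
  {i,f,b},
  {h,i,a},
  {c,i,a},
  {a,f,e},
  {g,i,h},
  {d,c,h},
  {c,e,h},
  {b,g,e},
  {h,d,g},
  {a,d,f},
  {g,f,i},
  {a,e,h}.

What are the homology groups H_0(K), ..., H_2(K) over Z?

H_0 ≅ Z,  H_1 ≅ Z ⊕ Z/2Z,  H_2 = 0.

K has 9 vertices, 27 edges, 18 triangles.
rank ∂_0 = 0, rank ∂_1 = 8 ⇒ b_0 = 9 − 0 − 8 = 1; all invariant factors of ∂_1 are 1 so no torsion. So H_0 ≅ Z.
rank ∂_1 = 8, rank ∂_2 = 18 ⇒ b_1 = 27 − 8 − 18 = 1; ∂_2 has invariant factor(s) [2] giving torsion. So H_1 ≅ Z ⊕ Z/2Z.
rank ∂_2 = 18, rank ∂_3 = 0 ⇒ b_2 = 18 − 18 − 0 = 0. So H_2 ≅ 0.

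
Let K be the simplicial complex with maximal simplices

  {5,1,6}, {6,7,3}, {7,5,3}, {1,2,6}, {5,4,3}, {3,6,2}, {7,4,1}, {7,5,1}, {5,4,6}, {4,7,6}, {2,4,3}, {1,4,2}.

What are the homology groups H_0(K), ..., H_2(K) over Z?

H_0 ≅ Z,  H_1 ≅ Z/2Z,  H_2 = 0.

Fix the vertex order 1 < 2 < 3 < 4 < 5 < 6 < 7 and write every simplex with vertices in increasing order. Then dim K = 2 and the simplices of K are:

  0-simplices (7): [1], [2], [3], [4], [5], [6], [7]
  1-simplices (18): [1,2], [1,4], [1,5], [1,6], [1,7], [2,3], [2,4], [2,6], [3,4], [3,5], [3,6], [3,7], [4,5], [4,6], [4,7], [5,6], [5,7], [6,7]
  2-simplices (12): [1,2,4], [1,2,6], [1,4,7], [1,5,6], [1,5,7], [2,3,4], [2,3,6], [3,4,5], [3,5,7], [3,6,7], [4,5,6], [4,6,7]

so the chain groups are C_0 ≅ Z^7, C_1 ≅ Z^18, C_2 ≅ Z^12.

Boundary ∂_1: C_1 → C_0 is given by ∂[p,q] = [q] − [p]. For instance
  ∂[1,6] = [6] − [1].
This gives a 7×18 integer matrix of rank 6; reducing to Smith normal form yields diagonal entries (1,1,1,1,1,1).

Boundary ∂_2: C_2 → C_1 sends each 2-simplex [p,q,r] to [q,r] − [p,r] + [p,q]. For instance
  ∂[4,6,7] = [6,7] − [4,7] + [4,6],
  ∂[3,5,7] = [5,7] − [3,7] + [3,5].
As a 18×12 matrix over Z this has rank 12, with invariant factors (1,1,1,1,1,1,1,1,1,1,1,2).

Now H_k = ker ∂_k / im ∂_{k+1}, so:

  H_0: rank C_0 − rank ∂_1 = 7 − 6 = 1, and the invariant factors of ∂_1 are all 1, so H_0 ≅ Z.
  H_1: rank ker ∂_1 − rank ∂_2 = (18 − 6) − 12 = 0, and ∂_2 has invariant factor 2 > 1, so H_1 ≅ Z/2Z.
  H_2: rank ker ∂_2 − rank ∂_3 = (12 − 12) − 0 = 0, and there is no ∂_3, so H_2 ≅ 0.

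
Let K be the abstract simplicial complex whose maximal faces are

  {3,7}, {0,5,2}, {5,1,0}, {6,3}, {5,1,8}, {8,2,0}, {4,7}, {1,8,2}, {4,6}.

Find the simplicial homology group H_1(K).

H_1 = Z^2.

Fix the vertex order 0 < 1 < 2 < 3 < 4 < 5 < 6 < 7 < 8 and write every simplex with vertices in increasing order. Then dim K = 2 and the simplices of K are:

  0-simplices (9): [0], [1], [2], [3], [4], [5], [6], [7], [8]
  1-simplices (14): [0,1], [0,2], [0,5], [0,8], [1,2], [1,5], [1,8], [2,5], [2,8], [3,6], [3,7], [4,6], [4,7], [5,8]
  2-simplices (5): [0,1,5], [0,2,5], [0,2,8], [1,2,8], [1,5,8]

giving chain groups C_0 ≅ Z^9, C_1 ≅ Z^14, C_2 ≅ Z^5.

Boundary ∂_1: C_1 → C_0 is given by ∂[p,q] = [q] − [p].
This gives a 9×14 integer matrix of rank 7; reducing to Smith normal form yields diagonal entries (1,1,1,1,1,1,1).

Boundary ∂_2: C_2 → C_1 acts by ∂[p,q,r] = [q,r] − [p,r] + [p,q]. For instance
  ∂[0,2,5] = [2,5] − [0,5] + [0,2],
  ∂[0,2,8] = [2,8] − [0,8] + [0,2].
As a 14×5 matrix over Z this has rank 5, with invariant factors (1,1,1,1,1).

From H_k ≅ ker(∂_k) / im(∂_{k+1}) we obtain:

  H_1: rank ker ∂_1 − rank ∂_2 = (14 − 7) − 5 = 2, and the invariant factors of ∂_2 are all 1, so H_1 = Z^2.

(K is a triangulation of the disjoint union of the Möbius band and the circle S^1.)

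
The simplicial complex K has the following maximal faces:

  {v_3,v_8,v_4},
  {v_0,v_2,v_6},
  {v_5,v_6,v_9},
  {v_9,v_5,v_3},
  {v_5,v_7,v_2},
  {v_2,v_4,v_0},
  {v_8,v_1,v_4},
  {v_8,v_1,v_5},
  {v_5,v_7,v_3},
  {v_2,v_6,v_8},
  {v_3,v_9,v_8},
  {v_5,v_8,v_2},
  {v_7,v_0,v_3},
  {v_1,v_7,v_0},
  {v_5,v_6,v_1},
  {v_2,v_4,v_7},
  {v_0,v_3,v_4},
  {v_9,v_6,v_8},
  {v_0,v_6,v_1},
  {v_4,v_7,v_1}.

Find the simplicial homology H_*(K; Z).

H_0 = Z,  H_1 = Z × Z/2,  H_2 = 0.

Order the vertices as v_0 < v_1 < v_2 < v_3 < v_4 < v_5 < v_6 < v_7 < v_8 < v_9. Listing each simplex with vertices in this order, K has dimension 2 with simplices:

  0-simplices (10): [v_0], [v_1], [v_2], [v_3], [v_4], [v_5], [v_6], [v_7], [v_8], [v_9]
  1-simplices (30): (30 of them)
  2-simplices (20): (20 of them)

Hence C_0 ≅ Z^10, C_1 ≅ Z^30, C_2 ≅ Z^20.

The boundary map ∂_1: C_1 → C_0 maps an edge to its endpoints' difference, ∂[p,q] = q − p. For instance
  ∂[v_0,v_3] = [v_3] − [v_0].
The 10×30 boundary matrix has rank 9 and Smith normal form diag(1,1,1,1,1,1,1,1,1).

The boundary map ∂_2: C_2 → C_1 sends each 2-simplex [p,q,r] to [q,r] − [p,r] + [p,q]. For instance
  ∂[v_0,v_1,v_7] = [v_1,v_7] − [v_0,v_7] + [v_0,v_1],
  ∂[v_0,v_3,v_4] = [v_3,v_4] − [v_0,v_4] + [v_0,v_3].
This gives a 30×20 integer matrix of rank 20; reducing to Smith normal form yields diagonal entries (1,1,1,1,1,1,1,1,1,1,1,1,1,1,1,1,1,1,1,2).

Computing H_k = (kernel of ∂_k) / (image of ∂_{k+1}):

  H_0: rank C_0 − rank ∂_1 = 10 − 9 = 1, and the invariant factors of ∂_1 are all 1, so H_0 ≅ Z.
  H_1: rank ker ∂_1 − rank ∂_2 = (30 − 9) − 20 = 1, and ∂_2 has invariant factor 2 > 1, so H_1 ≅ Z × Z/2.
  H_2: rank ker ∂_2 − rank ∂_3 = (20 − 20) − 0 = 0, and there is no ∂_3, so H_2 ≅ 0.

As a check, the Euler characteristic is 10 − 30 + 20 = 0, which agrees with 1 − 1 + 0 = 0.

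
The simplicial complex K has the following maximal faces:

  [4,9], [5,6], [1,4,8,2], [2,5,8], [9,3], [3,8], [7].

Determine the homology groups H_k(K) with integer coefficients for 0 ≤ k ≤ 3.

H_0 ≅ Z^2,  H_1 ≅ Z,  H_2 = 0,  H_3 = 0.

Order the vertices as 1 < 2 < 3 < 4 < 5 < 6 < 7 < 8 < 9. Listing each simplex with vertices in this order, K has dimension 3 with simplices:

  0-simplices (9): [1], [2], [3], [4], [5], [6], [7], [8], [9]
  1-simplices (12): [1,2], [1,4], [1,8], [2,4], [2,5], [2,8], [3,8], [3,9], [4,8], [4,9], [5,6], [5,8]
  2-simplices (5): [1,2,4], [1,2,8], [1,4,8], [2,4,8], [2,5,8]
  3-simplices (1): [1,2,4,8]

Hence C_0 ≅ Z^9, C_1 ≅ Z^12, C_2 ≅ Z^5, C_3 ≅ Z^1.

Boundary ∂_1: C_1 → C_0 sends each edge [p,q] (with p < q) to q − p. For instance
  ∂[2,8] = [8] − [2].
The resulting 9×12 matrix has rank 7, and its Smith normal form has invariant factors (1,1,1,1,1,1,1).

Boundary ∂_2: C_2 → C_1 sends each 2-simplex [p,q,r] to [q,r] − [p,r] + [p,q]. For instance
  ∂[1,2,4] = [2,4] − [1,4] + [1,2],
  ∂[1,2,8] = [2,8] − [1,8] + [1,2].
The resulting 12×5 matrix has rank 4, and its Smith normal form has invariant factors (1,1,1,1).

∂_3: C_3 → C_2 sends each 3-simplex σ to the alternating sum Σ_i (−1)^i (σ with its i-th vertex removed). For instance
  ∂[1,2,4,8] = [2,4,8] − [1,4,8] + [1,2,8] − [1,2,4].
The resulting 5×1 matrix has rank 1, and its Smith normal form has invariant factors (1).

Now H_k = ker ∂_k / im ∂_{k+1}, so:

  H_0: rank C_0 − rank ∂_1 = 9 − 7 = 2, and the invariant factors of ∂_1 are all 1, so H_0 = Z^2.
  H_1: rank ker ∂_1 − rank ∂_2 = (12 − 7) − 4 = 1, and the invariant factors of ∂_2 are all 1, so H_1 = Z.
  H_2: rank ker ∂_2 − rank ∂_3 = (5 − 4) − 1 = 0, and the invariant factors of ∂_3 are all 1, so H_2 = 0.
  H_3: rank ker ∂_3 − rank ∂_4 = (1 − 1) − 0 = 0, and there is no ∂_4, so H_3 = 0.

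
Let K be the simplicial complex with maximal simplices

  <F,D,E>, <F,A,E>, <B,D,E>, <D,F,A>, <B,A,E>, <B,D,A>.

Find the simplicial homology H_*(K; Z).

K has 5 vertices, 9 edges, 6 triangles.
rank ∂_0 = 0, rank ∂_1 = 4 ⇒ b_0 = 5 − 0 − 4 = 1; all invariant factors of ∂_1 are 1 so no torsion. So H_0 = Z.
rank ∂_1 = 4, rank ∂_2 = 5 ⇒ b_1 = 9 − 4 − 5 = 0; all invariant factors of ∂_2 are 1 so no torsion. So H_1 = 0.
rank ∂_2 = 5, rank ∂_3 = 0 ⇒ b_2 = 6 − 5 − 0 = 1. So H_2 = Z.

H_0 ≅ Z,  H_1 = 0,  H_2 ≅ Z.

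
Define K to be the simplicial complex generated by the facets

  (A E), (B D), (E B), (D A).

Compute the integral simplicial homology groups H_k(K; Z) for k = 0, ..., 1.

H_0 = Z,  H_1 = Z.

Order the vertices as A < B < D < E. Listing each simplex with vertices in this order, K has dimension 1 with simplices:

  0-simplices (4): A, B, D, E
  1-simplices (4): AD, AE, BD, BE

Hence C_0 ≅ Z^4, C_1 ≅ Z^4.

Boundary ∂_1: C_1 → C_0 is given by ∂[p,q] = [q] − [p]. For instance
  ∂BE = E − B.
This gives a 4×4 integer matrix of rank 3; reducing to Smith normal form yields diagonal entries (1,1,1).

Computing H_k = (kernel of ∂_k) / (image of ∂_{k+1}):

  H_0: rank C_0 − rank ∂_1 = 4 − 3 = 1, and the invariant factors of ∂_1 are all 1, so H_0 = Z.
  H_1: rank ker ∂_1 − rank ∂_2 = (4 − 3) − 0 = 1, and there is no ∂_2, so H_1 = Z.

As a check, the Euler characteristic is 4 − 4 = 0, which agrees with 1 − 1 = 0.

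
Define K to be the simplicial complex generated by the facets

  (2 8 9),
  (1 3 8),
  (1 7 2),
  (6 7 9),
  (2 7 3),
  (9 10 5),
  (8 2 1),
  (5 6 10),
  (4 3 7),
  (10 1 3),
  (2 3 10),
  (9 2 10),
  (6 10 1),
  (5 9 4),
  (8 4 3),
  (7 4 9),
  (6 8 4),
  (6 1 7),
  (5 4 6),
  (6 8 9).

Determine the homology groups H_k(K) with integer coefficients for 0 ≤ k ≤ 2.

We work with the vertex ordering 1 < 2 < 3 < 4 < 5 < 6 < 7 < 8 < 9 < 10. The simplices of K, each written with vertices in increasing order, are:

  0-simplices (10): [1], [2], [3], [4], [5], [6], [7], [8], [9], [10]
  1-simplices (30): (30 of them)
  2-simplices (20): (20 of them)

Hence C_0 ≅ Z^10, C_1 ≅ Z^30, C_2 ≅ Z^20.

The boundary map ∂_1: C_1 → C_0 is given by ∂[p,q] = [q] − [p]. For instance
  ∂[1,2] = [2] − [1].
The resulting 10×30 matrix has rank 9, and its Smith normal form has invariant factors (1,1,1,1,1,1,1,1,1).

The boundary map ∂_2: C_2 → C_1 acts by ∂[p,q,r] = [q,r] − [p,r] + [p,q]. For instance
  ∂[6,8,9] = [8,9] − [6,9] + [6,8],
  ∂[4,5,9] = [5,9] − [4,9] + [4,5].
The 30×20 boundary matrix has rank 20 and Smith normal form diag(1,1,1,1,1,1,1,1,1,1,1,1,1,1,1,1,1,1,1,2).

Now H_k = ker ∂_k / im ∂_{k+1}, so:

  H_0: rank C_0 − rank ∂_1 = 10 − 9 = 1, and the invariant factors of ∂_1 are all 1, so H_0 ≅ Z.
  H_1: rank ker ∂_1 − rank ∂_2 = (30 − 9) − 20 = 1, and ∂_2 has invariant factor 2 > 1, so H_1 ≅ Z ⊕ Z/2.
  H_2: rank ker ∂_2 − rank ∂_3 = (20 − 20) − 0 = 0, and there is no ∂_3, so H_2 ≅ 0.

As a check, the Euler characteristic is 10 − 30 + 20 = 0, which agrees with 1 − 1 + 0 = 0.

H_0 = Z,  H_1 = Z ⊕ Z/2,  H_2 = 0.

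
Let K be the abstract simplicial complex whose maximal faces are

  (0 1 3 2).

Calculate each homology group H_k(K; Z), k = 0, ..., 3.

H_0 = Z,  H_1 = 0,  H_2 = 0,  H_3 = 0.

We work with the vertex ordering 0 < 1 < 2 < 3. The simplices of K, each written with vertices in increasing order, are:

  0-simplices (4): [0], [1], [2], [3]
  1-simplices (6): [0,1], [0,2], [0,3], [1,2], [1,3], [2,3]
  2-simplices (4): [0,1,2], [0,1,3], [0,2,3], [1,2,3]
  3-simplices (1): [0,1,2,3]

giving chain groups C_0 ≅ Z^4, C_1 ≅ Z^6, C_2 ≅ Z^4, C_3 ≅ Z^1.

∂_1: C_1 → C_0 is given by ∂[p,q] = [q] − [p].
This gives a 4×6 integer matrix of rank 3; reducing to Smith normal form yields diagonal entries (1,1,1).

Boundary ∂_2: C_2 → C_1 sends each 2-simplex [p,q,r] to [q,r] − [p,r] + [p,q]. For instance
  ∂[1,2,3] = [2,3] − [1,3] + [1,2],
  ∂[0,1,2] = [1,2] − [0,2] + [0,1].
As a 6×4 matrix over Z this has rank 3, with invariant factors (1,1,1).

The boundary map ∂_3: C_3 → C_2 sends each 3-simplex σ to the alternating sum Σ_i (−1)^i (σ with its i-th vertex removed). For instance
  ∂[0,1,2,3] = [1,2,3] − [0,2,3] + [0,1,3] − [0,1,2].
As a 4×1 matrix over Z this has rank 1, with invariant factors (1).

Computing H_k = (kernel of ∂_k) / (image of ∂_{k+1}):

  H_0: rank C_0 − rank ∂_1 = 4 − 3 = 1, and the invariant factors of ∂_1 are all 1, so H_0 = Z.
  H_1: rank ker ∂_1 − rank ∂_2 = (6 − 3) − 3 = 0, and the invariant factors of ∂_2 are all 1, so H_1 = 0.
  H_2: rank ker ∂_2 − rank ∂_3 = (4 − 3) − 1 = 0, and the invariant factors of ∂_3 are all 1, so H_2 = 0.
  H_3: rank ker ∂_3 − rank ∂_4 = (1 − 1) − 0 = 0, and there is no ∂_4, so H_3 = 0.

(K is a triangulation of the 3-simplex.)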